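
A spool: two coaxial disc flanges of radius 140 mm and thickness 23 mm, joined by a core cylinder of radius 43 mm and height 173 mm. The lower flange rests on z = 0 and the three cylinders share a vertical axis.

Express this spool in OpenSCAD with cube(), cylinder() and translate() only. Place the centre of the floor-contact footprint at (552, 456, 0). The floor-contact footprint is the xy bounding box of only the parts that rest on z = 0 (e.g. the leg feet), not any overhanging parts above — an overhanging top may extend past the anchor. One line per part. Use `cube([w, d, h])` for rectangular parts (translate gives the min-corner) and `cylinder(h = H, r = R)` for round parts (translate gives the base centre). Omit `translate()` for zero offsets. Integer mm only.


translate([552, 456, 0]) cylinder(h = 23, r = 140);
translate([552, 456, 23]) cylinder(h = 173, r = 43);
translate([552, 456, 196]) cylinder(h = 23, r = 140);


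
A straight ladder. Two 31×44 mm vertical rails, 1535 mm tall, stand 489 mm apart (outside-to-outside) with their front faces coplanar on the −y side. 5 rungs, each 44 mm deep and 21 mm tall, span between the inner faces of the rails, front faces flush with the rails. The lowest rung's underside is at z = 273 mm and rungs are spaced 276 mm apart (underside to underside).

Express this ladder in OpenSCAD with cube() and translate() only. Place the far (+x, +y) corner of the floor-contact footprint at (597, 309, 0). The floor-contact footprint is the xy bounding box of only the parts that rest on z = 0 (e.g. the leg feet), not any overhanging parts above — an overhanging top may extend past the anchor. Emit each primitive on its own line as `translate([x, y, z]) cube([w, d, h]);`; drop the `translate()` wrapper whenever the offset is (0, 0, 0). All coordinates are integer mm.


translate([108, 265, 0]) cube([31, 44, 1535]);
translate([566, 265, 0]) cube([31, 44, 1535]);
translate([139, 265, 273]) cube([427, 44, 21]);
translate([139, 265, 549]) cube([427, 44, 21]);
translate([139, 265, 825]) cube([427, 44, 21]);
translate([139, 265, 1101]) cube([427, 44, 21]);
translate([139, 265, 1377]) cube([427, 44, 21]);


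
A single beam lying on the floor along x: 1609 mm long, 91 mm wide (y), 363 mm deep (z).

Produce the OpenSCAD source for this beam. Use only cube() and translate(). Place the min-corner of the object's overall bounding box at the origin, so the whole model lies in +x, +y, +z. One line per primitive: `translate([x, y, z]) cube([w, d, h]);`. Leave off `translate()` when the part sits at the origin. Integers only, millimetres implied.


cube([1609, 91, 363]);


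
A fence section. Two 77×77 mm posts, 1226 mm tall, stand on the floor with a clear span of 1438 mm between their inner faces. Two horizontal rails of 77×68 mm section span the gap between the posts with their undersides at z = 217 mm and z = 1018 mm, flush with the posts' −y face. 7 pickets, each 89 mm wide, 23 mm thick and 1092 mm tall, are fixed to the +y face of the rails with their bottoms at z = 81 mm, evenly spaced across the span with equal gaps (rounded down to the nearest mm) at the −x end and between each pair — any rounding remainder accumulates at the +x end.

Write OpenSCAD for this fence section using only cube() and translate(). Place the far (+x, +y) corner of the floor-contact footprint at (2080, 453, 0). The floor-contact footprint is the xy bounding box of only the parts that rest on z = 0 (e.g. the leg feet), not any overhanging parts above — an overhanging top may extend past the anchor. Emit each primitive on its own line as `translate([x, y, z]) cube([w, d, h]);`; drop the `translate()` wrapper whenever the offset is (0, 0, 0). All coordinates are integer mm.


translate([488, 376, 0]) cube([77, 77, 1226]);
translate([2003, 376, 0]) cube([77, 77, 1226]);
translate([565, 376, 217]) cube([1438, 77, 68]);
translate([565, 376, 1018]) cube([1438, 77, 68]);
translate([666, 453, 81]) cube([89, 23, 1092]);
translate([856, 453, 81]) cube([89, 23, 1092]);
translate([1046, 453, 81]) cube([89, 23, 1092]);
translate([1236, 453, 81]) cube([89, 23, 1092]);
translate([1426, 453, 81]) cube([89, 23, 1092]);
translate([1616, 453, 81]) cube([89, 23, 1092]);
translate([1806, 453, 81]) cube([89, 23, 1092]);


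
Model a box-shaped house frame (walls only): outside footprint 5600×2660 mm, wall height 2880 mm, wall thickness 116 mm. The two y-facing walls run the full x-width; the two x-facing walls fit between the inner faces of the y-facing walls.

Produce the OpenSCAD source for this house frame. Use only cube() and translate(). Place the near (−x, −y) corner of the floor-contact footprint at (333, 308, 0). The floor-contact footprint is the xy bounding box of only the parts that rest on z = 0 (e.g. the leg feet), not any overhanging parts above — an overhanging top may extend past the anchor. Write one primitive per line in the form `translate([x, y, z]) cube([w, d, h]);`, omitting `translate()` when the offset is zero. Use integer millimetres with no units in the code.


translate([333, 308, 0]) cube([5600, 116, 2880]);
translate([333, 2852, 0]) cube([5600, 116, 2880]);
translate([333, 424, 0]) cube([116, 2428, 2880]);
translate([5817, 424, 0]) cube([116, 2428, 2880]);


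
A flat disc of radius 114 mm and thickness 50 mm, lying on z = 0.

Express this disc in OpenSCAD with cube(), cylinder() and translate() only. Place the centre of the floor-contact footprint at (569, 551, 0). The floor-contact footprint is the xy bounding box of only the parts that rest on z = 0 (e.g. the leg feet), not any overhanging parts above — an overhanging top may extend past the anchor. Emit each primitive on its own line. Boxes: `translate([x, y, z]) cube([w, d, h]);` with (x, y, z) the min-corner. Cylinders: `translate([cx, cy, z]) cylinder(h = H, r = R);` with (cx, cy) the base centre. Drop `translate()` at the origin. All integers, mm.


translate([569, 551, 0]) cylinder(h = 50, r = 114);


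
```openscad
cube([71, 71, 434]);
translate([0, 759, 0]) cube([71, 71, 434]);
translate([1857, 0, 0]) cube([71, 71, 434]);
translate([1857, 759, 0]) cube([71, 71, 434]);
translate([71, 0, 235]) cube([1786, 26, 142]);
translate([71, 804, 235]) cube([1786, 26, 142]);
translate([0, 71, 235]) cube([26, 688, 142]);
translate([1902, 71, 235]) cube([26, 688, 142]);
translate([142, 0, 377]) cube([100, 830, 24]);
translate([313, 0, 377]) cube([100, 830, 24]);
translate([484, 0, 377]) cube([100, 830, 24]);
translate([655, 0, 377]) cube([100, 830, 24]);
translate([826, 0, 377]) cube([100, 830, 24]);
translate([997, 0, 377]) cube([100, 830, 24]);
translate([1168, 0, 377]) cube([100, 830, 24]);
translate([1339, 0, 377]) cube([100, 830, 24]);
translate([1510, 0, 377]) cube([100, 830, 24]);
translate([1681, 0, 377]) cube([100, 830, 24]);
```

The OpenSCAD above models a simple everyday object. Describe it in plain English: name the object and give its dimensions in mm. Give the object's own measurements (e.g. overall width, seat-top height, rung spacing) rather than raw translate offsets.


A bed frame 1928 mm long (x) by 830 mm wide (y). Four 71×71 mm corner posts, 434 mm tall, at the corners of the footprint. Four rails of 26 mm thickness and 142 mm height run between adjacent posts with their undersides at z = 235 mm, their outer faces flush with the outside of the frame (the two x-running rails run between the posts' inner faces; the two y-running rails run between the posts' inner faces). 10 slats, each 100 mm wide (x) and 24 mm thick, lie across the top of the two x-running rails, running the full 830 mm width of the frame in y; along x they sit between the end posts with a 71 mm gap after the −x posts and between neighbouring slats, leaving 76 mm before the +x posts.


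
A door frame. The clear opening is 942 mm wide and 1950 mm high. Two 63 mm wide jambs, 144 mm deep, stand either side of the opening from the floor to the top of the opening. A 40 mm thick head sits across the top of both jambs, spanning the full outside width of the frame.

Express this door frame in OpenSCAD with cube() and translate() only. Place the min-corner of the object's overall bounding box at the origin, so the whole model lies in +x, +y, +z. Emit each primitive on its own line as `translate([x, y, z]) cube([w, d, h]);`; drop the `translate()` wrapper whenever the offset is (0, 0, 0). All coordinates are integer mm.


cube([63, 144, 1950]);
translate([1005, 0, 0]) cube([63, 144, 1950]);
translate([0, 0, 1950]) cube([1068, 144, 40]);


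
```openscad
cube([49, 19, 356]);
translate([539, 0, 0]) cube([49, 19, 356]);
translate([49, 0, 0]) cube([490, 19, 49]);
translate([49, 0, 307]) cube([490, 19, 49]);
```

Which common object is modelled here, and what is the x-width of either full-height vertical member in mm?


A picture frame. The border width is 49 mm.

Four thin pieces enclosing a rectangular opening — a picture frame. The two full-height stiles are 356 mm tall; the top rail sits at z = 307 and is 49 mm tall, so the border above the opening is 356 − 307 = 49 mm, matching the stile x-width.


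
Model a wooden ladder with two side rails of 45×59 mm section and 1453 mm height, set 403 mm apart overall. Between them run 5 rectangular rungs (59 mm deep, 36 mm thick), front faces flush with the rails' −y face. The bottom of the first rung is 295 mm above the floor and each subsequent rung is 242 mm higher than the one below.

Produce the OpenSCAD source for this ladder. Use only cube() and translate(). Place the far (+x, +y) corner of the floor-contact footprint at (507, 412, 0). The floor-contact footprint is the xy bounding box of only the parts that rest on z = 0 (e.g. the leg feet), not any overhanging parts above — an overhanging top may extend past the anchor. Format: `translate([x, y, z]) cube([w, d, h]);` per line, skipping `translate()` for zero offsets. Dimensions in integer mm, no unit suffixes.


translate([104, 353, 0]) cube([45, 59, 1453]);
translate([462, 353, 0]) cube([45, 59, 1453]);
translate([149, 353, 295]) cube([313, 59, 36]);
translate([149, 353, 537]) cube([313, 59, 36]);
translate([149, 353, 779]) cube([313, 59, 36]);
translate([149, 353, 1021]) cube([313, 59, 36]);
translate([149, 353, 1263]) cube([313, 59, 36]);


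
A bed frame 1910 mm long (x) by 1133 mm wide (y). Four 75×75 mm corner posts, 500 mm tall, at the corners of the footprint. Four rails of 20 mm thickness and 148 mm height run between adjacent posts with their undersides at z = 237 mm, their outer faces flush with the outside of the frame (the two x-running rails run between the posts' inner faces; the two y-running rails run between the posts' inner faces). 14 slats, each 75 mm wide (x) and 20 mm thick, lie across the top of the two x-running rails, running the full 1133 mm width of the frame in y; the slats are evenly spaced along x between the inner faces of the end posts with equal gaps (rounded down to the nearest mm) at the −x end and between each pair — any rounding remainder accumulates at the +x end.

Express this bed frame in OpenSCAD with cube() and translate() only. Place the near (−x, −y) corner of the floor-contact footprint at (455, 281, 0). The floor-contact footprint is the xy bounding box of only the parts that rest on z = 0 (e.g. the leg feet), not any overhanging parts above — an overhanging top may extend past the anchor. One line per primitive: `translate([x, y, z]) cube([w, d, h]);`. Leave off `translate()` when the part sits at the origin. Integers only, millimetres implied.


translate([455, 281, 0]) cube([75, 75, 500]);
translate([455, 1339, 0]) cube([75, 75, 500]);
translate([2290, 281, 0]) cube([75, 75, 500]);
translate([2290, 1339, 0]) cube([75, 75, 500]);
translate([530, 281, 237]) cube([1760, 20, 148]);
translate([530, 1394, 237]) cube([1760, 20, 148]);
translate([455, 356, 237]) cube([20, 983, 148]);
translate([2345, 356, 237]) cube([20, 983, 148]);
translate([577, 281, 385]) cube([75, 1133, 20]);
translate([699, 281, 385]) cube([75, 1133, 20]);
translate([821, 281, 385]) cube([75, 1133, 20]);
translate([943, 281, 385]) cube([75, 1133, 20]);
translate([1065, 281, 385]) cube([75, 1133, 20]);
translate([1187, 281, 385]) cube([75, 1133, 20]);
translate([1309, 281, 385]) cube([75, 1133, 20]);
translate([1431, 281, 385]) cube([75, 1133, 20]);
translate([1553, 281, 385]) cube([75, 1133, 20]);
translate([1675, 281, 385]) cube([75, 1133, 20]);
translate([1797, 281, 385]) cube([75, 1133, 20]);
translate([1919, 281, 385]) cube([75, 1133, 20]);
translate([2041, 281, 385]) cube([75, 1133, 20]);
translate([2163, 281, 385]) cube([75, 1133, 20]);


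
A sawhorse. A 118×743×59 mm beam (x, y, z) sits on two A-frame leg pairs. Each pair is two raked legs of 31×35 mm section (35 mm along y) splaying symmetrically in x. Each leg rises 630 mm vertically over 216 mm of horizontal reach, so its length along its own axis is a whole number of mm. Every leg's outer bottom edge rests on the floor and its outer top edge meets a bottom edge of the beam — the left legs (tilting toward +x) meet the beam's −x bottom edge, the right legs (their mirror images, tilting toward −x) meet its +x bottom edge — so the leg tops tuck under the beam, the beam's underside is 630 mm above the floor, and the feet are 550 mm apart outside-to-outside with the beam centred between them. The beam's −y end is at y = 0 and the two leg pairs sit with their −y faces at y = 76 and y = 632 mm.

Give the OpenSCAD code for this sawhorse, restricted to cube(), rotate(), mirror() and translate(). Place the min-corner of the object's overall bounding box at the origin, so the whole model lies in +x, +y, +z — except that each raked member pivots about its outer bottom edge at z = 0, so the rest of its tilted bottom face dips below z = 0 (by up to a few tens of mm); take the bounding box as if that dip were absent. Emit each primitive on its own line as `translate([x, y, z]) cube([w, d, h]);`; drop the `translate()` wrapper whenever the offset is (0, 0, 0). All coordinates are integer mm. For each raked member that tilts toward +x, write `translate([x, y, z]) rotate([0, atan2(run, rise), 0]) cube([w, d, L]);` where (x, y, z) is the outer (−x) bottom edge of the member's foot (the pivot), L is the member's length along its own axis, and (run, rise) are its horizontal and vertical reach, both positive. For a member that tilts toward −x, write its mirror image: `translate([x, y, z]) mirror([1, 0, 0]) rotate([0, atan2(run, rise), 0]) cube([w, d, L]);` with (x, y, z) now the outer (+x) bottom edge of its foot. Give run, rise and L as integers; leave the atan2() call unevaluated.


translate([216, 0, 630]) cube([118, 743, 59]);
translate([0, 76, 0]) rotate([0, atan2(216, 630), 0]) cube([31, 35, 666]);
translate([550, 76, 0]) mirror([1, 0, 0]) rotate([0, atan2(216, 630), 0]) cube([31, 35, 666]);
translate([0, 632, 0]) rotate([0, atan2(216, 630), 0]) cube([31, 35, 666]);
translate([550, 632, 0]) mirror([1, 0, 0]) rotate([0, atan2(216, 630), 0]) cube([31, 35, 666]);


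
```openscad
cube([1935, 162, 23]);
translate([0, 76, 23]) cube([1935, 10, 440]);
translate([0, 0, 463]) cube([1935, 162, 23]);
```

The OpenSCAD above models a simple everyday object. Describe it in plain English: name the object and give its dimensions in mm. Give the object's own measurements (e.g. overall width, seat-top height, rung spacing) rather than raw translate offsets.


An I-beam lying along x, 1935 mm long. Overall section height 486 mm. Two flanges 162 mm wide (y) and 23 mm thick, one on the floor and one at the top; a web 10 mm thick runs between them, centred on the flange width.


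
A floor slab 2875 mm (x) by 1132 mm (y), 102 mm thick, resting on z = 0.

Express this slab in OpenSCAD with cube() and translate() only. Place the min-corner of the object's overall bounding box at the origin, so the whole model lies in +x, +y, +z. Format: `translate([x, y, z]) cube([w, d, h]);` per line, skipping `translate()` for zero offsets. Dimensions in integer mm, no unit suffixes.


cube([2875, 1132, 102]);


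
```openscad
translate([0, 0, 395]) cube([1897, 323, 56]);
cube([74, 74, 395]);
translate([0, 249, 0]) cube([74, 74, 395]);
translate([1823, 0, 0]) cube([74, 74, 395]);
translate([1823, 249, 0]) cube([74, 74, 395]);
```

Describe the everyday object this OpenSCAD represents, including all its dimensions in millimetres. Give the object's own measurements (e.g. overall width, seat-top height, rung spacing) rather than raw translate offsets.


A bench: a 1897×323 mm seat slab, 56 mm thick, top at z = 451 mm, on four 74×74 mm square legs flush with the seat corners and standing on z = 0.


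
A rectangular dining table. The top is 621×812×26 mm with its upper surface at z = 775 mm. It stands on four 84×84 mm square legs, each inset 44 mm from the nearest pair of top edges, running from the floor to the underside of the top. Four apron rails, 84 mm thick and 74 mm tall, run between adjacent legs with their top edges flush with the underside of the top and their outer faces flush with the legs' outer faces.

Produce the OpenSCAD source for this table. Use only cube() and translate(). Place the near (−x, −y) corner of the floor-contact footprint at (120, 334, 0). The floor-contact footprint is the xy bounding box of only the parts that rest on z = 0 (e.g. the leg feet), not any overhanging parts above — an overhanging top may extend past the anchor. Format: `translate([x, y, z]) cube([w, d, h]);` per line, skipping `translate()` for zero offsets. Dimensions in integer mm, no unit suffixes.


// leg_h = 775 - 26 = 749
// apron z = 749 - 74 = 675
translate([76, 290, 749]) cube([621, 812, 26]);
translate([120, 334, 0]) cube([84, 84, 749]);
translate([569, 334, 0]) cube([84, 84, 749]);
translate([120, 974, 0]) cube([84, 84, 749]);
translate([569, 974, 0]) cube([84, 84, 749]);
translate([204, 334, 675]) cube([365, 84, 74]);
translate([204, 974, 675]) cube([365, 84, 74]);
translate([120, 418, 675]) cube([84, 556, 74]);
translate([569, 418, 675]) cube([84, 556, 74]);


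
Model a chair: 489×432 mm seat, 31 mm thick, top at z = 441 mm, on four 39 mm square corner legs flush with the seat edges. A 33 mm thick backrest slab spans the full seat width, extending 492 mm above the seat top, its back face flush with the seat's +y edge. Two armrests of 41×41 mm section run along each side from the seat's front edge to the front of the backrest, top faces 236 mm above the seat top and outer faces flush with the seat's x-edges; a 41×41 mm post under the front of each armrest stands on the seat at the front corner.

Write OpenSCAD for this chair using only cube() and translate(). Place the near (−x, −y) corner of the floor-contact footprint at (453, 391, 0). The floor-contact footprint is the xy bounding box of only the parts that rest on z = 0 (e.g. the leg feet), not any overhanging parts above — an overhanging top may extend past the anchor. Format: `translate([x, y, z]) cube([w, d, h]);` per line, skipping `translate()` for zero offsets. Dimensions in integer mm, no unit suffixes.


// leg_h = 441 - 31 = 410
// arm post h = 236 - 41 = 195
translate([453, 391, 410]) cube([489, 432, 31]);
translate([453, 391, 0]) cube([39, 39, 410]);
translate([903, 391, 0]) cube([39, 39, 410]);
translate([453, 784, 0]) cube([39, 39, 410]);
translate([903, 784, 0]) cube([39, 39, 410]);
translate([453, 790, 441]) cube([489, 33, 492]);
translate([453, 391, 636]) cube([41, 399, 41]);
translate([901, 391, 636]) cube([41, 399, 41]);
translate([453, 391, 441]) cube([41, 41, 195]);
translate([901, 391, 441]) cube([41, 41, 195]);


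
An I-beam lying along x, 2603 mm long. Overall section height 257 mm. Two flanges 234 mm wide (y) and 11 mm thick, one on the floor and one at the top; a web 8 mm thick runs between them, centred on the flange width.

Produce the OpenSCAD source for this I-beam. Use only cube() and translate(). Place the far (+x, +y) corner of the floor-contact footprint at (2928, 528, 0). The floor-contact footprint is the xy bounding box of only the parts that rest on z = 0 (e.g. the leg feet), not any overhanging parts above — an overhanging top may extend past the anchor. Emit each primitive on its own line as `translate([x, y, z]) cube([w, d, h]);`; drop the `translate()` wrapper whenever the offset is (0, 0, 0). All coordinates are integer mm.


translate([325, 294, 0]) cube([2603, 234, 11]);
translate([325, 407, 11]) cube([2603, 8, 235]);
translate([325, 294, 246]) cube([2603, 234, 11]);


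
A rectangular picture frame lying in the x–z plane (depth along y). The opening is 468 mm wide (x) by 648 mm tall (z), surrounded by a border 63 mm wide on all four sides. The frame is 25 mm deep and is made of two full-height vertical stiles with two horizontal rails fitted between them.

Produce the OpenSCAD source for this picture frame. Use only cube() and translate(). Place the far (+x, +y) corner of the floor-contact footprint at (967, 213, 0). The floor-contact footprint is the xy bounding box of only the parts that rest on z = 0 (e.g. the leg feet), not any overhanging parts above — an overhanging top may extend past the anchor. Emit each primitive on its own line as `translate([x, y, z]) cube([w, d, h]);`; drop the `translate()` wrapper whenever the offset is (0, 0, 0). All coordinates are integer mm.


translate([373, 188, 0]) cube([63, 25, 774]);
translate([904, 188, 0]) cube([63, 25, 774]);
translate([436, 188, 0]) cube([468, 25, 63]);
translate([436, 188, 711]) cube([468, 25, 63]);


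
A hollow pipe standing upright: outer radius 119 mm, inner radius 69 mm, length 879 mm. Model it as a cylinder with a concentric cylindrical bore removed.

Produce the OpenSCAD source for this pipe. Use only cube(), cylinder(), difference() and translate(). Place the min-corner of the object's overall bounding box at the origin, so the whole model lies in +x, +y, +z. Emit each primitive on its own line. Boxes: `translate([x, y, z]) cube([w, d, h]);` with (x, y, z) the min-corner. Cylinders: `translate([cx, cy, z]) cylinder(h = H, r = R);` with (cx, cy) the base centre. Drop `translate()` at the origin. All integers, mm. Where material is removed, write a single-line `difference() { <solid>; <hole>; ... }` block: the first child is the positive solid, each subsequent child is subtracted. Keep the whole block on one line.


difference() { translate([119, 119, 0]) cylinder(h = 879, r = 119); translate([119, 119, 0]) cylinder(h = 879, r = 69); }


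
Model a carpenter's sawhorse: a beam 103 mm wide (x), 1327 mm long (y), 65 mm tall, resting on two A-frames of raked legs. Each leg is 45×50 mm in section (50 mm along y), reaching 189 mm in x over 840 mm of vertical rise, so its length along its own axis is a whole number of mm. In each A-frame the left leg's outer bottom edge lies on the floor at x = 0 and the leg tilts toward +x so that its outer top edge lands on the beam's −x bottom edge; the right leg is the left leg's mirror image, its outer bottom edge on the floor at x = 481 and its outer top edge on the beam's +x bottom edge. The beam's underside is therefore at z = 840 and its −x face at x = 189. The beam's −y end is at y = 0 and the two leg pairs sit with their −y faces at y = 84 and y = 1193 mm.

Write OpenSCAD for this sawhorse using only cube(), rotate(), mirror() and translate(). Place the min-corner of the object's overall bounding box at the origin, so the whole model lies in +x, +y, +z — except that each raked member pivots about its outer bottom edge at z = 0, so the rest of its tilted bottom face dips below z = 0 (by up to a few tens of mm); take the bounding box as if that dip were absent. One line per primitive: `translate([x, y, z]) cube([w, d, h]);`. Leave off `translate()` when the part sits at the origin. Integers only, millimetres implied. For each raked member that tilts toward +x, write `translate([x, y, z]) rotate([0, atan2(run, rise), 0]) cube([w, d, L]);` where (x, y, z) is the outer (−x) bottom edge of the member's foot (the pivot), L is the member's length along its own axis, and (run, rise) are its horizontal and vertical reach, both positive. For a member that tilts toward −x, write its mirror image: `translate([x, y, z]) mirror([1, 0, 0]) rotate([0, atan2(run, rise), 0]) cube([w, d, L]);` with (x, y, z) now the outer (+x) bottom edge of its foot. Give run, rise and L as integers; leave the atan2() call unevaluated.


translate([189, 0, 840]) cube([103, 1327, 65]);
translate([0, 84, 0]) rotate([0, atan2(189, 840), 0]) cube([45, 50, 861]);
translate([481, 84, 0]) mirror([1, 0, 0]) rotate([0, atan2(189, 840), 0]) cube([45, 50, 861]);
translate([0, 1193, 0]) rotate([0, atan2(189, 840), 0]) cube([45, 50, 861]);
translate([481, 1193, 0]) mirror([1, 0, 0]) rotate([0, atan2(189, 840), 0]) cube([45, 50, 861]);


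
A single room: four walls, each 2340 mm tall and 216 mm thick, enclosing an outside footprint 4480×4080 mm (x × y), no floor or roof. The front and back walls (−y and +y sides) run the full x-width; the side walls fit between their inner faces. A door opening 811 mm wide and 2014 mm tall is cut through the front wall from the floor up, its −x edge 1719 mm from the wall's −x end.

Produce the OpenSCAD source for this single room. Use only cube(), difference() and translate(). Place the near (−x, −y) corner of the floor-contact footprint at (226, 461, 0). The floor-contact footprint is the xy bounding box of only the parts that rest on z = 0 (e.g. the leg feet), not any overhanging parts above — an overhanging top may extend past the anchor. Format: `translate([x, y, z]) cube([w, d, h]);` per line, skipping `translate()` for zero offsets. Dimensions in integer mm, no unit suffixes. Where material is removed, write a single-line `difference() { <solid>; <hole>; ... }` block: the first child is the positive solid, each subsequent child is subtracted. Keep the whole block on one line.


difference() { translate([226, 461, 0]) cube([4480, 216, 2340]); translate([1945, 461, 0]) cube([811, 216, 2014]); }
translate([226, 4325, 0]) cube([4480, 216, 2340]);
translate([226, 677, 0]) cube([216, 3648, 2340]);
translate([4490, 677, 0]) cube([216, 3648, 2340]);


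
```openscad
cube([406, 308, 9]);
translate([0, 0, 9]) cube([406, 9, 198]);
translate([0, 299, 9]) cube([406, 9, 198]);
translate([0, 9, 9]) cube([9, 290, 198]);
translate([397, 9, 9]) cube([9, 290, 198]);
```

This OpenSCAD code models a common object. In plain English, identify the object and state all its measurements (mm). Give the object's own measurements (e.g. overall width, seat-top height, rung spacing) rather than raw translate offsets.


An open-topped rectangular box: outside dimensions 406×308×207 mm, with a uniform wall and base thickness of 9 mm. The base is a full 406×308 slab on the floor; four walls sit on top of the base. The front and back walls (the −y and +y sides) span the full width; the two side walls fit between them.


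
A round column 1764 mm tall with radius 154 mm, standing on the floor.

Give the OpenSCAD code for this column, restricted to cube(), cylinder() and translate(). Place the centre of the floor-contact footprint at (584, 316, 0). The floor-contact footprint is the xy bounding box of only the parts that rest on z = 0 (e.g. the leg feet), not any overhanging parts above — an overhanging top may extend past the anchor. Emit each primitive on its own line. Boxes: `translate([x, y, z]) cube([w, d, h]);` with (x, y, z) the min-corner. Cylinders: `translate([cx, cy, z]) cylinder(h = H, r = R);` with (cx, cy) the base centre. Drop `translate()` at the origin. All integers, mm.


translate([584, 316, 0]) cylinder(h = 1764, r = 154);


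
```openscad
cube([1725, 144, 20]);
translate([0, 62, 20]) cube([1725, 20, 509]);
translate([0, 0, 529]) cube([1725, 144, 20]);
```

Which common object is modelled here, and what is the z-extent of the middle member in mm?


An I-beam. The web height is 509 mm.

Two wide flanges with a thin centred web — an I-beam. Overall 549 mm minus two 20 mm flanges gives a web of 549 − 2·20 = 509 mm.


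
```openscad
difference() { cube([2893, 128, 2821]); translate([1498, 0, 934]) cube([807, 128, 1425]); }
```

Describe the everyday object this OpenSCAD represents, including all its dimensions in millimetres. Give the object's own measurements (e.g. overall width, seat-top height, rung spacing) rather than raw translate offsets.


A wall 2893 mm long (x), 128 mm thick (y), 2821 mm tall, with a rectangular window opening cut through it. The opening is 807 mm wide and 1425 mm tall; its sill is at z = 934 mm and its near (−x) edge is 1498 mm from the wall's −x end. The opening passes through the full wall thickness.


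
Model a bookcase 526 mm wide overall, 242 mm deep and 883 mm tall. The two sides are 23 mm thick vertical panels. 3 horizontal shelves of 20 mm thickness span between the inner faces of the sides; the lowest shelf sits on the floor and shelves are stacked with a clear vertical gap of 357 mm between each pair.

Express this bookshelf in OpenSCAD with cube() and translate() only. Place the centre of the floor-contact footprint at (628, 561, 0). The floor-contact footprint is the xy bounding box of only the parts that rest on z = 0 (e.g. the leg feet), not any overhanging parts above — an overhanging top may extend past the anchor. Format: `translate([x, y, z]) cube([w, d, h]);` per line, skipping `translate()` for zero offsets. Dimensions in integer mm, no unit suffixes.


translate([365, 440, 0]) cube([23, 242, 883]);
translate([868, 440, 0]) cube([23, 242, 883]);
translate([388, 440, 0]) cube([480, 242, 20]);
translate([388, 440, 377]) cube([480, 242, 20]);
translate([388, 440, 754]) cube([480, 242, 20]);


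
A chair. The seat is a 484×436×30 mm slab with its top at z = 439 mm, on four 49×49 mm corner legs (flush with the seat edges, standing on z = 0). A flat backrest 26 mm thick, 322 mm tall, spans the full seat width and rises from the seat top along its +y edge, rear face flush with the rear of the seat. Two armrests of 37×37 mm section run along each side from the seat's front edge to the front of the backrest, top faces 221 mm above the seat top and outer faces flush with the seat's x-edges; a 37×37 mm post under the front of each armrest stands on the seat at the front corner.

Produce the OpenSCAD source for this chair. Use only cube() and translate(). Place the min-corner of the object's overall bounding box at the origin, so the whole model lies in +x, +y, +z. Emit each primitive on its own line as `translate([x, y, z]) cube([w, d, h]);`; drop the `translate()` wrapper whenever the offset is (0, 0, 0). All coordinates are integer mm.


translate([0, 0, 409]) cube([484, 436, 30]);
cube([49, 49, 409]);
translate([435, 0, 0]) cube([49, 49, 409]);
translate([0, 387, 0]) cube([49, 49, 409]);
translate([435, 387, 0]) cube([49, 49, 409]);
translate([0, 410, 439]) cube([484, 26, 322]);
translate([0, 0, 623]) cube([37, 410, 37]);
translate([447, 0, 623]) cube([37, 410, 37]);
translate([0, 0, 439]) cube([37, 37, 184]);
translate([447, 0, 439]) cube([37, 37, 184]);


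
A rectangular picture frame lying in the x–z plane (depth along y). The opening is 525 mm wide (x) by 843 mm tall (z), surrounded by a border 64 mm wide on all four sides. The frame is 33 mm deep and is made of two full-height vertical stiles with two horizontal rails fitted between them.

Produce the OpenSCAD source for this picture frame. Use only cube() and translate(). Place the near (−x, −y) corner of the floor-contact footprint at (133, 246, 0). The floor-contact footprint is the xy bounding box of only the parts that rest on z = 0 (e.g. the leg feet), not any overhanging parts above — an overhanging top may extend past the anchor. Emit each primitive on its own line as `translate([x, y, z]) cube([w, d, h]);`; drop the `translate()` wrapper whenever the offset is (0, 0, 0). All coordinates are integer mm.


translate([133, 246, 0]) cube([64, 33, 971]);
translate([722, 246, 0]) cube([64, 33, 971]);
translate([197, 246, 0]) cube([525, 33, 64]);
translate([197, 246, 907]) cube([525, 33, 64]);


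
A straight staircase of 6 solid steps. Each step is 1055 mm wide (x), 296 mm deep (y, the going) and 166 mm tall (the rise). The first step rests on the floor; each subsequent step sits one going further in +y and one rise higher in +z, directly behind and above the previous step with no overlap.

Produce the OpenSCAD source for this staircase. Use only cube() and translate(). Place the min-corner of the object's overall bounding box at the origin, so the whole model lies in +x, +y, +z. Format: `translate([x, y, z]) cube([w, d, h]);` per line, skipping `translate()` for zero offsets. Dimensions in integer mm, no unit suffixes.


cube([1055, 296, 166]);
translate([0, 296, 166]) cube([1055, 296, 166]);
translate([0, 592, 332]) cube([1055, 296, 166]);
translate([0, 888, 498]) cube([1055, 296, 166]);
translate([0, 1184, 664]) cube([1055, 296, 166]);
translate([0, 1480, 830]) cube([1055, 296, 166]);


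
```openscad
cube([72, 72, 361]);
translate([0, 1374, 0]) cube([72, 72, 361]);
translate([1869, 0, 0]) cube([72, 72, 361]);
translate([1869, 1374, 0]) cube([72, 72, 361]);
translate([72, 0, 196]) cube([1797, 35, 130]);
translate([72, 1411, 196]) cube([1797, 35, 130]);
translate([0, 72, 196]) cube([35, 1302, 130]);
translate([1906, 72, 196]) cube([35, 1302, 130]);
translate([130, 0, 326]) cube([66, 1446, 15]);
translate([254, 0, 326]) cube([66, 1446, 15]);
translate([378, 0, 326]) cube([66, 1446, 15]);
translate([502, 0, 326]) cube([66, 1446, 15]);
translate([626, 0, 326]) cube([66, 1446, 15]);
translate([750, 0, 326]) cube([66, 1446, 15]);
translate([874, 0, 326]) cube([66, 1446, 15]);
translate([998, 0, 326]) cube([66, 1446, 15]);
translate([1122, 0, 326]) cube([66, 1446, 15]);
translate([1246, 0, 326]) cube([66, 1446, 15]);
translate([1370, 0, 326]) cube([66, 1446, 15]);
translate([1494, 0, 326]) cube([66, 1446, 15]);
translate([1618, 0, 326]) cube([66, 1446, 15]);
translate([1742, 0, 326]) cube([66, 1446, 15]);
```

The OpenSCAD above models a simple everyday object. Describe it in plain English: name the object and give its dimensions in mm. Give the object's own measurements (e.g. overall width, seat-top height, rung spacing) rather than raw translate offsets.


A bed frame 1941 mm long (x) by 1446 mm wide (y). Four 72×72 mm corner posts, 361 mm tall, at the corners of the footprint. Four rails of 35 mm thickness and 130 mm height run between adjacent posts with their undersides at z = 196 mm, their outer faces flush with the outside of the frame (the two x-running rails run between the posts' inner faces; the two y-running rails run between the posts' inner faces). 14 slats, each 66 mm wide (x) and 15 mm thick, lie across the top of the two x-running rails, running the full 1446 mm width of the frame in y; along x they sit between the end posts with a 58 mm gap after the −x posts and between neighbouring slats, leaving 61 mm before the +x posts.


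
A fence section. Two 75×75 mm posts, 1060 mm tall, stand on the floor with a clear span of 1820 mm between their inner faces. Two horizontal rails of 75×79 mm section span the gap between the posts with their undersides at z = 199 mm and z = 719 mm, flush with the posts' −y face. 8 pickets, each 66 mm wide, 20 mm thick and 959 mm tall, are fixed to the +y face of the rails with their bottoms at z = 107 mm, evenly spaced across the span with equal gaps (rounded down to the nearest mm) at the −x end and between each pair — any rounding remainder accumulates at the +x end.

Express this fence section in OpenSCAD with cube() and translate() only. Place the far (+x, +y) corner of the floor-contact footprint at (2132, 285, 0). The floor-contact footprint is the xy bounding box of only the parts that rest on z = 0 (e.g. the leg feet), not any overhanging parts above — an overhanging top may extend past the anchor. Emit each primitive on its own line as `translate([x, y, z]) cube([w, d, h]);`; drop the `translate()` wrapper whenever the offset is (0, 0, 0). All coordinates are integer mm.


translate([162, 210, 0]) cube([75, 75, 1060]);
translate([2057, 210, 0]) cube([75, 75, 1060]);
translate([237, 210, 199]) cube([1820, 75, 79]);
translate([237, 210, 719]) cube([1820, 75, 79]);
translate([380, 285, 107]) cube([66, 20, 959]);
translate([589, 285, 107]) cube([66, 20, 959]);
translate([798, 285, 107]) cube([66, 20, 959]);
translate([1007, 285, 107]) cube([66, 20, 959]);
translate([1216, 285, 107]) cube([66, 20, 959]);
translate([1425, 285, 107]) cube([66, 20, 959]);
translate([1634, 285, 107]) cube([66, 20, 959]);
translate([1843, 285, 107]) cube([66, 20, 959]);


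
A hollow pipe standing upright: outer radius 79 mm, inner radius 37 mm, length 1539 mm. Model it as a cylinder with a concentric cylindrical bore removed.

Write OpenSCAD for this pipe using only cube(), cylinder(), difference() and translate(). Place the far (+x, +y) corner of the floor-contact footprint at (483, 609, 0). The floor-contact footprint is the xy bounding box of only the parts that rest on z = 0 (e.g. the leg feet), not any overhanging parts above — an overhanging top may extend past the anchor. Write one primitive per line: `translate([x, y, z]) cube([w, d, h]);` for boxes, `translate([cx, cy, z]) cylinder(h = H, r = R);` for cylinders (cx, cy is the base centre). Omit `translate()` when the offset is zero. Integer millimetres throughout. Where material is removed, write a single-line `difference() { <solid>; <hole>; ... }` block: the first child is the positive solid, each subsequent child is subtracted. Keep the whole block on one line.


difference() { translate([404, 530, 0]) cylinder(h = 1539, r = 79); translate([404, 530, 0]) cylinder(h = 1539, r = 37); }


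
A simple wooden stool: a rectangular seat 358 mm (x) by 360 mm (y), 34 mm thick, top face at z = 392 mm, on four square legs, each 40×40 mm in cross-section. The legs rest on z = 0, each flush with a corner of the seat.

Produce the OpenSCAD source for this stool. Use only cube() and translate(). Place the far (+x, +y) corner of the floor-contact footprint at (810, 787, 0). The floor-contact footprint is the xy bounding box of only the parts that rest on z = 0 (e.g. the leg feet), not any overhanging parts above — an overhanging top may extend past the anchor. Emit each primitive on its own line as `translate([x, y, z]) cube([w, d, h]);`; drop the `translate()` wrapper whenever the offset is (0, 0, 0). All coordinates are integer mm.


translate([452, 427, 358]) cube([358, 360, 34]);
translate([452, 427, 0]) cube([40, 40, 358]);
translate([770, 427, 0]) cube([40, 40, 358]);
translate([452, 747, 0]) cube([40, 40, 358]);
translate([770, 747, 0]) cube([40, 40, 358]);


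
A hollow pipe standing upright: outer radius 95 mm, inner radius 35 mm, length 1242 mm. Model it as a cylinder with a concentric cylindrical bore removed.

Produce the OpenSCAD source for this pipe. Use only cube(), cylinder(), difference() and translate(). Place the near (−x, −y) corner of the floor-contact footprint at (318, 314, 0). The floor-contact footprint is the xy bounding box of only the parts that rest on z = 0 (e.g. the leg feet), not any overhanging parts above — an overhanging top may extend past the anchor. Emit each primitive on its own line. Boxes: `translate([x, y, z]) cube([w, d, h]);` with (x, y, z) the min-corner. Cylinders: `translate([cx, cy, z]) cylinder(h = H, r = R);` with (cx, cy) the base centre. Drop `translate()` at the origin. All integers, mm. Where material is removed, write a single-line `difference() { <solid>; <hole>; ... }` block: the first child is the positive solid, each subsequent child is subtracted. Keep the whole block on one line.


difference() { translate([413, 409, 0]) cylinder(h = 1242, r = 95); translate([413, 409, 0]) cylinder(h = 1242, r = 35); }


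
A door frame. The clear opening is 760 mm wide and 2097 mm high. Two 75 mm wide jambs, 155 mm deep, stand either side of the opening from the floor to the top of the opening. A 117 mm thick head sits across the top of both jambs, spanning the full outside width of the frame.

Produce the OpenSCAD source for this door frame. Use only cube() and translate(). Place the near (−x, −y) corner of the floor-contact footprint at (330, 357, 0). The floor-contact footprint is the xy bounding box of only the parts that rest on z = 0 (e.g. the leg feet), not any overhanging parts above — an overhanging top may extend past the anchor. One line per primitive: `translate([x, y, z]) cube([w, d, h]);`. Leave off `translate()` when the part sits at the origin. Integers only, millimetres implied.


translate([330, 357, 0]) cube([75, 155, 2097]);
translate([1165, 357, 0]) cube([75, 155, 2097]);
translate([330, 357, 2097]) cube([910, 155, 117]);
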